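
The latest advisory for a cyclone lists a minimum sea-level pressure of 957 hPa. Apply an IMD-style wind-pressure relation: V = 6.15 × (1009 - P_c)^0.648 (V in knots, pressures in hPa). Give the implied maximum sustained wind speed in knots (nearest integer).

ΔP = 1009 − 957 = 52 hPa.
52^0.648 ≈ 12.941.
V ≈ 6.15 × 12.941 ≈ 79.6 kt.

80 kt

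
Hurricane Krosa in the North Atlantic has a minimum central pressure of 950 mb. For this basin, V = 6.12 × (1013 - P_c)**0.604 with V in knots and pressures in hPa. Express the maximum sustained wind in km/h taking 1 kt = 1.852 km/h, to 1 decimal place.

138.4 km/h

ΔP = 1013 − 950 = 63 mb.
V ≈ 6.12 × 63^0.604 = 6.12 × 12.212 ≈ 74.740 kt.
74.740 × 1.852 ≈ 138.42 km/h → 138.4 km/h.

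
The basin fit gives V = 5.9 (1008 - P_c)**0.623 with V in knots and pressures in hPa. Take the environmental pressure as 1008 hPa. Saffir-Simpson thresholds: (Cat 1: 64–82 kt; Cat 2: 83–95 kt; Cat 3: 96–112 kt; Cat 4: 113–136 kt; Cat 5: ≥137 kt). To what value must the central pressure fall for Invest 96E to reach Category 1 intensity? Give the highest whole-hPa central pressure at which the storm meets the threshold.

962 hPa

Category 1 begins at V = 64 kt.
Required ΔP = (64/5.9)^(1/0.623) = 10.847^1.605 ≈ 45.90 hPa.
P_c ≤ 1008 − 45.90 = 962.10, so the highest integer P_c is 962 hPa.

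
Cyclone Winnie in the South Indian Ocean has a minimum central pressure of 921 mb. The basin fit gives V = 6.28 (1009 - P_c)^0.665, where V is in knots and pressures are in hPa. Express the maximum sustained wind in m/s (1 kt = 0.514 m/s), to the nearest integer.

ΔP = 1009 − 921 = 88 mb.
V ≈ 6.28 × 88^0.665 = 6.28 × 19.637 ≈ 123.322 kt.
123.322 × 0.514 ≈ 63.39 m/s → 63 m/s.

63 m/s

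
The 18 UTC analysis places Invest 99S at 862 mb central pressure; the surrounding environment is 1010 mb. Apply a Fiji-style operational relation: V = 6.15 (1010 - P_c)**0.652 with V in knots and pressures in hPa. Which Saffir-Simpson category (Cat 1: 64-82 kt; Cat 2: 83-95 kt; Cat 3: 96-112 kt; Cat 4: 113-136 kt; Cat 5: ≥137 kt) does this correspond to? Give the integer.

ΔP = 1010 − 862 = 148 mb.
V ≈ 6.15 × 148^0.652 = 6.15 × 26.00 ≈ 160 kt.
160 kt falls in the Category 5 band.

5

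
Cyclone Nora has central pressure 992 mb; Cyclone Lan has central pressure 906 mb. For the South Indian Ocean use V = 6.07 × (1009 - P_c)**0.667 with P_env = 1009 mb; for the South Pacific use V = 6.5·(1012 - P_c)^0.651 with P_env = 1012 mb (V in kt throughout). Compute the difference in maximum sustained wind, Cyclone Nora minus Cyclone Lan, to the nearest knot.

-95 kt

Cyclone Nora: ΔP = 17; V ≈ 6.07 × 17^0.667 ≈ 40.17 kt.
Cyclone Lan: ΔP = 106; V ≈ 6.5 × 106^0.651 ≈ 135.33 kt.
Difference ≈ 40.17 − 135.33 = -95.16 → -95 kt.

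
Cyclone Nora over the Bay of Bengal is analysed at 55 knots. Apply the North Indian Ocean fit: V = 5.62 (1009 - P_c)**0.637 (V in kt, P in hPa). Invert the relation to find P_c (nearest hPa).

973 hPa

ΔP = (V / 5.62)^(1/0.637) = (55/5.62)^1.570.
55/5.62 = 9.786; 9.786^1.570 ≈ 35.90 hPa.
P_c = 1009 − 35.90 = 973.10 ≈ 973 hPa.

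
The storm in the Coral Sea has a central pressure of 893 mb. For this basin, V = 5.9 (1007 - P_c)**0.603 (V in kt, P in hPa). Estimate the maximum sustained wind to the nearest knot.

103 kt

ΔP = 1007 − 893 = 114 mb.
114^0.603 ≈ 17.391.
V ≈ 5.9 × 17.391 ≈ 102.6 kt.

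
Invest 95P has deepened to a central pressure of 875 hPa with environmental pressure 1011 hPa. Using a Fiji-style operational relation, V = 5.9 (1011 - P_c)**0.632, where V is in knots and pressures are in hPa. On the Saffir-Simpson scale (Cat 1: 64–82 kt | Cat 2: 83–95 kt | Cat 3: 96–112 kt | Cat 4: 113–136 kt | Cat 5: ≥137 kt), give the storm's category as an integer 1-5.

ΔP = 1011 − 875 = 136 hPa.
V ≈ 5.9 × 136^0.632 = 5.9 × 22.30 ≈ 132 kt.
132 kt falls in the Category 4 band.

4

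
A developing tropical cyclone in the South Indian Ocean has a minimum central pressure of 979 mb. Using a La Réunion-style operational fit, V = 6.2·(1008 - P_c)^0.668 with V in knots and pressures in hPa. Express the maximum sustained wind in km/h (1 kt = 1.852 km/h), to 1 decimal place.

108.9 km/h

ΔP = 1008 − 979 = 29 mb.
V ≈ 6.2 × 29^0.668 = 6.2 × 9.482 ≈ 58.786 kt.
58.786 × 1.852 ≈ 108.87 km/h → 108.9 km/h.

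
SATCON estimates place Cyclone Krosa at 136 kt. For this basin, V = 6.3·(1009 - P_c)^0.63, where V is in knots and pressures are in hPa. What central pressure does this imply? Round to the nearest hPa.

ΔP = (V / 6.3)^(1/0.63) = (136/6.3)^1.587.
136/6.3 = 21.587; 21.587^1.587 ≈ 131.15 hPa.
P_c = 1009 − 131.15 = 877.85 ≈ 878 hPa.

878 hPa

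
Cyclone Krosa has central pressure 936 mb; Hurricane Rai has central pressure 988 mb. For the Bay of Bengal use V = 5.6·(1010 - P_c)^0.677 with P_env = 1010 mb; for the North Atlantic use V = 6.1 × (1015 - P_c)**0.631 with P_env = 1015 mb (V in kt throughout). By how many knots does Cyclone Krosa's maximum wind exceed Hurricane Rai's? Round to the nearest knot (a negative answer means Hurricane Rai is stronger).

54 kt

Cyclone Krosa: ΔP = 74; V ≈ 5.6 × 74^0.677 ≈ 103.19 kt.
Hurricane Rai: ΔP = 27; V ≈ 6.1 × 27^0.631 ≈ 48.81 kt.
Difference ≈ 103.19 − 48.81 = 54.38 → 54 kt.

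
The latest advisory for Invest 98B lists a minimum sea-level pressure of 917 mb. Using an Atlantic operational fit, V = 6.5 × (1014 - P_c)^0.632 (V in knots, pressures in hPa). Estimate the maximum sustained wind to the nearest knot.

117 kt

ΔP = 1014 − 917 = 97 mb.
97^0.632 ≈ 18.015.
V ≈ 6.5 × 18.015 ≈ 117.1 kt.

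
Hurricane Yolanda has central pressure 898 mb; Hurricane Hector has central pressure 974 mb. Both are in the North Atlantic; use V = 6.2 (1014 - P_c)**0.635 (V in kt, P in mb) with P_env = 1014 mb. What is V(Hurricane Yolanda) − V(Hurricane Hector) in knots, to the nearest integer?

Hurricane Yolanda: ΔP = 116; V ≈ 6.2 × 116^0.635 ≈ 126.86 kt.
Hurricane Hector: ΔP = 40; V ≈ 6.2 × 40^0.635 ≈ 64.52 kt.
Difference ≈ 126.86 − 64.52 = 62.34 → 62 kt.

62 kt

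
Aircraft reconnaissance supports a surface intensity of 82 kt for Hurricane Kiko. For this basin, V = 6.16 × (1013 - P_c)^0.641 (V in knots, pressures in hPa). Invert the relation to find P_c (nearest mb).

956 mb

ΔP = (V / 6.16)^(1/0.641) = (82/6.16)^1.560.
82/6.16 = 13.312; 13.312^1.560 ≈ 56.74 mb.
P_c = 1013 − 56.74 = 956.26 ≈ 956 mb.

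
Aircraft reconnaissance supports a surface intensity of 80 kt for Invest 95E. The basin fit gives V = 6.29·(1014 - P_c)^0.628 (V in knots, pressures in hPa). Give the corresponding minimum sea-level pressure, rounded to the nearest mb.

ΔP = (V / 6.29)^(1/0.628) = (80/6.29)^1.592.
80/6.29 = 12.719; 12.719^1.592 ≈ 57.37 mb.
P_c = 1014 − 57.37 = 956.63 ≈ 957 mb.

957 mb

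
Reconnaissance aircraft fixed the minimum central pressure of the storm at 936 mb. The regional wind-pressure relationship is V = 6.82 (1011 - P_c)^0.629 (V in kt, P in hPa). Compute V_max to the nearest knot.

103 kt

ΔP = 1011 − 936 = 75 mb.
75^0.629 ≈ 15.115.
V ≈ 6.82 × 15.115 ≈ 103.1 kt.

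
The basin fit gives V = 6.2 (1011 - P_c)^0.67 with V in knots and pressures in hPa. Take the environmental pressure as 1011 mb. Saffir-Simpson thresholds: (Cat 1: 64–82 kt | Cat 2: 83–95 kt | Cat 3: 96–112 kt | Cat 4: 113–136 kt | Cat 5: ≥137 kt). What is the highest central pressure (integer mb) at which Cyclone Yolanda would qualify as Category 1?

Category 1 begins at V = 64 kt.
Required ΔP = (64/6.2)^(1/0.67) = 10.323^1.493 ≈ 32.59 mb.
P_c ≤ 1011 − 32.59 = 978.41, so the highest integer P_c is 978 mb.

978 mb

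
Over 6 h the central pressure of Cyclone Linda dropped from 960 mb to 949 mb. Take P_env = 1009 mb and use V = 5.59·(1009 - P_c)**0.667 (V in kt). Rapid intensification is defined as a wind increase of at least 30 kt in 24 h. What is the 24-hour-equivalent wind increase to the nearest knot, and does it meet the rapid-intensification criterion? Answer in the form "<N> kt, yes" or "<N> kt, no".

V₁: ΔP = 49, V ≈ 5.59 × 49^0.667 ≈ 74.95 kt.
V₂: ΔP = 60, V ≈ 5.59 × 60^0.667 ≈ 85.79 kt.
ΔV over 6 h = 10.84 kt → 24 h equivalent = 10.84 × 24/6 ≈ 43.36 kt.
43 kt ≥ 30 kt ⇒ rapid intensification.

43 kt, yes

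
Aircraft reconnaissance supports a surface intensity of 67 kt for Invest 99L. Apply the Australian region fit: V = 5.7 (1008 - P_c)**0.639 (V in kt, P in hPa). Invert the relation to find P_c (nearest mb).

ΔP = (V / 5.7)^(1/0.639) = (67/5.7)^1.565.
67/5.7 = 11.754; 11.754^1.565 ≈ 47.29 mb.
P_c = 1008 − 47.29 = 960.71 ≈ 961 mb.

961 mb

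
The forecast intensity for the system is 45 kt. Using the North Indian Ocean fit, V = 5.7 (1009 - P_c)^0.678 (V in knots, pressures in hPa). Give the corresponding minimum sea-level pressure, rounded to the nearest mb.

988 mb

ΔP = (V / 5.7)^(1/0.678) = (45/5.7)^1.475.
45/5.7 = 7.895; 7.895^1.475 ≈ 21.06 mb.
P_c = 1009 − 21.06 = 987.94 ≈ 988 mb.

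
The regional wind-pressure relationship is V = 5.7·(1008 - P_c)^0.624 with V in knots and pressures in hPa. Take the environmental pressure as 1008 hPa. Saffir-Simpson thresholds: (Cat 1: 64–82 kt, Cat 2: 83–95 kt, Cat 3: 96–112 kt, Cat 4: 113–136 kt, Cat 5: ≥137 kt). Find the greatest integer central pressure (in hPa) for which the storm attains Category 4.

888 hPa

Category 4 begins at V = 113 kt.
Required ΔP = (113/5.7)^(1/0.624) = 19.825^1.603 ≈ 119.91 hPa.
P_c ≤ 1008 − 119.91 = 888.09, so the highest integer P_c is 888 hPa.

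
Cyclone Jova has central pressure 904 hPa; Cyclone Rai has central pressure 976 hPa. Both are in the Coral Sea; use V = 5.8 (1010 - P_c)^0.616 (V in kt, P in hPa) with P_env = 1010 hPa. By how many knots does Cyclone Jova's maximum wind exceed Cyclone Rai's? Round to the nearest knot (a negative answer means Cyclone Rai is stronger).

52 kt

Cyclone Jova: ΔP = 106; V ≈ 5.8 × 106^0.616 ≈ 102.57 kt.
Cyclone Rai: ΔP = 34; V ≈ 5.8 × 34^0.616 ≈ 50.91 kt.
Difference ≈ 102.57 − 50.91 = 51.66 → 52 kt.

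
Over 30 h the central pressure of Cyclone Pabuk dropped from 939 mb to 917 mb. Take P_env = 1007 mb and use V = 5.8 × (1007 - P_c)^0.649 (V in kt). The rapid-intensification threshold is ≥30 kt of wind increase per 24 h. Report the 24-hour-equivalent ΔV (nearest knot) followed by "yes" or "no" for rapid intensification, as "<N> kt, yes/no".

V₁: ΔP = 68, V ≈ 5.8 × 68^0.649 ≈ 89.69 kt.
V₂: ΔP = 90, V ≈ 5.8 × 90^0.649 ≈ 107.58 kt.
ΔV over 30 h = 17.89 kt → 24 h equivalent = 17.89 × 24/30 ≈ 14.31 kt.
14 kt < 30 kt ⇒ not rapid intensification.

14 kt, no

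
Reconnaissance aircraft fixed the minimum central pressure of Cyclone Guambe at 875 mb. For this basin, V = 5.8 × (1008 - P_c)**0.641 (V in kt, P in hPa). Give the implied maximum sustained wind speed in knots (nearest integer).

ΔP = 1008 − 875 = 133 mb.
133^0.641 ≈ 22.982.
V ≈ 5.8 × 22.982 ≈ 133.3 kt.

133 kt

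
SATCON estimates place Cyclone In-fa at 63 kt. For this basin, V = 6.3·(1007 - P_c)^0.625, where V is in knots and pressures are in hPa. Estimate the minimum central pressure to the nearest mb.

ΔP = (V / 6.3)^(1/0.625) = (63/6.3)^1.600.
63/6.3 = 10.000; 10.000^1.600 ≈ 39.81 mb.
P_c = 1007 − 39.81 = 967.19 ≈ 967 mb.

967 mb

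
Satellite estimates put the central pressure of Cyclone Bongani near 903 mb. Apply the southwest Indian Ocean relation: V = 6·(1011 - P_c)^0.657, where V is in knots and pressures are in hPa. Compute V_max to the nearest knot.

ΔP = 1011 − 903 = 108 mb.
108^0.657 ≈ 21.675.
V ≈ 6 × 21.675 ≈ 130.1 kt.

130 kt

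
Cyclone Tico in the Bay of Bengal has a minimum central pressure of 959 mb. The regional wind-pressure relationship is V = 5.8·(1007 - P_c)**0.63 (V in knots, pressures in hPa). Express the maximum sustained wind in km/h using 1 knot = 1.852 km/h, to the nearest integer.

123 km/h

ΔP = 1007 − 959 = 48 mb.
V ≈ 5.8 × 48^0.63 = 5.8 × 11.460 ≈ 66.468 kt.
66.468 × 1.852 ≈ 123.10 km/h → 123 km/h.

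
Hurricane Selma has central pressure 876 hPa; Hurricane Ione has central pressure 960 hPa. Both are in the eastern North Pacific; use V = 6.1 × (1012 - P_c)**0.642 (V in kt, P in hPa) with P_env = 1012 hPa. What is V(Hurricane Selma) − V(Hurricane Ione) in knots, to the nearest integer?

66 kt

Hurricane Selma: ΔP = 136; V ≈ 6.1 × 136^0.642 ≈ 142.91 kt.
Hurricane Ione: ΔP = 52; V ≈ 6.1 × 52^0.642 ≈ 77.09 kt.
Difference ≈ 142.91 − 77.09 = 65.82 → 66 kt.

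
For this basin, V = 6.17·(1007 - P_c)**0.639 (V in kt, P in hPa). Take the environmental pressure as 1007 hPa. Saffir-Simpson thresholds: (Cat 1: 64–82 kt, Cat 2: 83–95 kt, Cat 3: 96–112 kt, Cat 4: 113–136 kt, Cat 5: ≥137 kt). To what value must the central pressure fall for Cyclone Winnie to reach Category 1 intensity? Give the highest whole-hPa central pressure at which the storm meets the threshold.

Category 1 begins at V = 64 kt.
Required ΔP = (64/6.17)^(1/0.639) = 10.373^1.565 ≈ 38.89 hPa.
P_c ≤ 1007 − 38.89 = 968.11, so the highest integer P_c is 968 hPa.

968 hPa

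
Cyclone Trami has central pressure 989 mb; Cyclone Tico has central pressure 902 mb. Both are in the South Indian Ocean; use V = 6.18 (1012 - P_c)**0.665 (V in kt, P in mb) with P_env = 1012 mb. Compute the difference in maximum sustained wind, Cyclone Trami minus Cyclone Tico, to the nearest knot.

-91 kt

Cyclone Trami: ΔP = 23; V ≈ 6.18 × 23^0.665 ≈ 49.72 kt.
Cyclone Tico: ΔP = 110; V ≈ 6.18 × 110^0.665 ≈ 140.77 kt.
Difference ≈ 49.72 − 140.77 = -91.05 → -91 kt.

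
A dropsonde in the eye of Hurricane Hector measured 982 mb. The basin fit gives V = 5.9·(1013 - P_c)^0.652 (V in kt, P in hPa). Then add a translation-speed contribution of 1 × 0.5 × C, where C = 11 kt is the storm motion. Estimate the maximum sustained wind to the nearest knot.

ΔP = 1013 − 982 = 31 mb.
31^0.652 ≈ 9.384.
V ≈ 5.9 × 9.384 ≈ 55.4 kt.
Translation term: 1 × 0.5 × 11 = 5.5 kt.
Corrected V ≈ 60.9 kt → 61 kt.

61 kt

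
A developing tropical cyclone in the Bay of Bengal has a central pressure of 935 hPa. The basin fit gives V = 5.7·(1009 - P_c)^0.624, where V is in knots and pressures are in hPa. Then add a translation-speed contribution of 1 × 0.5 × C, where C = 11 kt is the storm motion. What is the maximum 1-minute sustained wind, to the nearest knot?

ΔP = 1009 − 935 = 74 hPa.
74^0.624 ≈ 14.669.
V ≈ 5.7 × 14.669 ≈ 83.6 kt.
Translation term: 1 × 0.5 × 11 = 5.5 kt.
Corrected V ≈ 89.1 kt → 89 kt.

89 kt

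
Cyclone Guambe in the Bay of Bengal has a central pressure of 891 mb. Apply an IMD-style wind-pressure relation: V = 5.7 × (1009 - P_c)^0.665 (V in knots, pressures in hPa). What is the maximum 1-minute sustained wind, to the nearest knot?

136 kt

ΔP = 1009 − 891 = 118 mb.
118^0.665 ≈ 23.867.
V ≈ 5.7 × 23.867 ≈ 136.0 kt.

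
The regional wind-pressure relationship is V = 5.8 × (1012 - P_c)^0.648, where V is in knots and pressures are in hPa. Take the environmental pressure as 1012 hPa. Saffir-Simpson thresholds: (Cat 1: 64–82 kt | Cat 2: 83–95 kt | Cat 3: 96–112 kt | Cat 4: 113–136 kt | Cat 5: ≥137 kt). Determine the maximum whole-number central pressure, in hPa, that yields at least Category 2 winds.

Category 2 begins at V = 83 kt.
Required ΔP = (83/5.8)^(1/0.648) = 14.310^1.543 ≈ 60.73 hPa.
P_c ≤ 1012 − 60.73 = 951.27, so the highest integer P_c is 951 hPa.

951 hPa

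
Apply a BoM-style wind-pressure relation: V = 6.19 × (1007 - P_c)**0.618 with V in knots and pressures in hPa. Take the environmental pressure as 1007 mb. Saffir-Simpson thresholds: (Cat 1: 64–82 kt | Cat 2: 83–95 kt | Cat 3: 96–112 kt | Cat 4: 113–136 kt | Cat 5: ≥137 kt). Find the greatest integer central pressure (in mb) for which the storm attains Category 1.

963 mb

Category 1 begins at V = 64 kt.
Required ΔP = (64/6.19)^(1/0.618) = 10.339^1.618 ≈ 43.81 mb.
P_c ≤ 1007 − 43.81 = 963.19, so the highest integer P_c is 963 mb.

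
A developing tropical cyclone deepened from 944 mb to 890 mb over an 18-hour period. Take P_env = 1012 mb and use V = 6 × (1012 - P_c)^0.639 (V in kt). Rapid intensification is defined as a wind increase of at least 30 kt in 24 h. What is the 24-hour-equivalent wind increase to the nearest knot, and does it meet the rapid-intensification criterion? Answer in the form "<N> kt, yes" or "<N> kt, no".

54 kt, yes

V₁: ΔP = 68, V ≈ 6 × 68^0.639 ≈ 88.95 kt.
V₂: ΔP = 122, V ≈ 6 × 122^0.639 ≈ 129.22 kt.
ΔV over 18 h = 40.27 kt → 24 h equivalent = 40.27 × 24/18 ≈ 53.69 kt.
54 kt ≥ 30 kt ⇒ rapid intensification.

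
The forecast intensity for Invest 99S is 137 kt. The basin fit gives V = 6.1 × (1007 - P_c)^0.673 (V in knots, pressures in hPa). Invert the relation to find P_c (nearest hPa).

ΔP = (V / 6.1)^(1/0.673) = (137/6.1)^1.486.
137/6.1 = 22.459; 22.459^1.486 ≈ 101.86 hPa.
P_c = 1007 − 101.86 = 905.14 ≈ 905 hPa.

905 hPa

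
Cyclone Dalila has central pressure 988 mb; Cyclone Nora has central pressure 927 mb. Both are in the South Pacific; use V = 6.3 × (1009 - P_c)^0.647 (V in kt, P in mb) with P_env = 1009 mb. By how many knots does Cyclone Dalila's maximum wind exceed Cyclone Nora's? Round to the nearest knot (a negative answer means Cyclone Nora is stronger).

Cyclone Dalila: ΔP = 21; V ≈ 6.3 × 21^0.647 ≈ 45.17 kt.
Cyclone Nora: ΔP = 82; V ≈ 6.3 × 82^0.647 ≈ 109.04 kt.
Difference ≈ 45.17 − 109.04 = -63.87 → -64 kt.

-64 kt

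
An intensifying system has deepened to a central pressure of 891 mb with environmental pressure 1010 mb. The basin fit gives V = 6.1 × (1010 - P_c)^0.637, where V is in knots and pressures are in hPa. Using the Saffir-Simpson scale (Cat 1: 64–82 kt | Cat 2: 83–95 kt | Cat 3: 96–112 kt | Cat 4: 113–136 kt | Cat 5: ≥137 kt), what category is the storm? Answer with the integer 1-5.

ΔP = 1010 − 891 = 119 mb.
V ≈ 6.1 × 119^0.637 = 6.1 × 21.00 ≈ 128 kt.
128 kt falls in the Category 4 band.

4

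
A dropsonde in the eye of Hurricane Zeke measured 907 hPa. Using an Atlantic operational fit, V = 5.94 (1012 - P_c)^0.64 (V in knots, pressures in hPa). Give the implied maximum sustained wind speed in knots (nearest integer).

117 kt

ΔP = 1012 − 907 = 105 hPa.
105^0.64 ≈ 19.659.
V ≈ 5.94 × 19.659 ≈ 116.8 kt.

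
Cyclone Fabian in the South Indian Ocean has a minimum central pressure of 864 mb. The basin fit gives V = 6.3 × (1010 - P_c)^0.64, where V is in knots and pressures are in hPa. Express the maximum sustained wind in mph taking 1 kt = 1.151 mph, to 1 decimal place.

ΔP = 1010 − 864 = 146 mb.
V ≈ 6.3 × 146^0.64 = 6.3 × 24.276 ≈ 152.942 kt.
152.942 × 1.151 ≈ 176.04 mph → 176.0 mph.

176.0 mph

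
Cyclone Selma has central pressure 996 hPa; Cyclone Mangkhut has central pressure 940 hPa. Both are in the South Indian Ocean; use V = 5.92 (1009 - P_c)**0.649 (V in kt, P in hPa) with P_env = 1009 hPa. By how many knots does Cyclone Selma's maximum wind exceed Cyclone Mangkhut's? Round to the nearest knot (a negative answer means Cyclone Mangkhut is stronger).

-61 kt

Cyclone Selma: ΔP = 13; V ≈ 5.92 × 13^0.649 ≈ 31.28 kt.
Cyclone Mangkhut: ΔP = 69; V ≈ 5.92 × 69^0.649 ≈ 92.41 kt.
Difference ≈ 31.28 − 92.41 = -61.13 → -61 kt.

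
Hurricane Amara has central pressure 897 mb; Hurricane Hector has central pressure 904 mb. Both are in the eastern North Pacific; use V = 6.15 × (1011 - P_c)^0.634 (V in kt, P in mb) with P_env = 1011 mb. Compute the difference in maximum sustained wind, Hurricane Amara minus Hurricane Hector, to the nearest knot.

Hurricane Amara: ΔP = 114; V ≈ 6.15 × 114^0.634 ≈ 123.87 kt.
Hurricane Hector: ΔP = 107; V ≈ 6.15 × 107^0.634 ≈ 118.99 kt.
Difference ≈ 123.87 − 118.99 = 4.88 → 5 kt.

5 kt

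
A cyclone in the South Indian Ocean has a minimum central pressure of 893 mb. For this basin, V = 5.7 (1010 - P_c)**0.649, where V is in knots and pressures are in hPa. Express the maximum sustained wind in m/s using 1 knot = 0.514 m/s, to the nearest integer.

ΔP = 1010 − 893 = 117 mb.
V ≈ 5.7 × 117^0.649 = 5.7 × 21.991 ≈ 125.351 kt.
125.351 × 0.514 ≈ 64.43 m/s → 64 m/s.

64 m/s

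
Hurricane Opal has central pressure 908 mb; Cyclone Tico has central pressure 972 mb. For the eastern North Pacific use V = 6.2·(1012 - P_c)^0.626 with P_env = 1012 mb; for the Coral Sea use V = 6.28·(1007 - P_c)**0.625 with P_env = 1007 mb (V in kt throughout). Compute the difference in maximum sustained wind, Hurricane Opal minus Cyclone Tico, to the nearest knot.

56 kt

Hurricane Opal: ΔP = 104; V ≈ 6.2 × 104^0.626 ≈ 113.52 kt.
Cyclone Tico: ΔP = 35; V ≈ 6.28 × 35^0.625 ≈ 57.94 kt.
Difference ≈ 113.52 − 57.94 = 55.58 → 56 kt.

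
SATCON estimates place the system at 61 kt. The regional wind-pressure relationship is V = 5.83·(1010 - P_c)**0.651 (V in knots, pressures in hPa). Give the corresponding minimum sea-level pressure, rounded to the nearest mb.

973 mb

ΔP = (V / 5.83)^(1/0.651) = (61/5.83)^1.536.
61/5.83 = 10.463; 10.463^1.536 ≈ 36.84 mb.
P_c = 1010 − 36.84 = 973.16 ≈ 973 mb.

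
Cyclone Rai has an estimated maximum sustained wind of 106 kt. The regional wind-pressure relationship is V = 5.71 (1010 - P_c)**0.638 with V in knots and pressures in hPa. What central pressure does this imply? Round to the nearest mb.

913 mb

ΔP = (V / 5.71)^(1/0.638) = (106/5.71)^1.567.
106/5.71 = 18.564; 18.564^1.567 ≈ 97.39 mb.
P_c = 1010 − 97.39 = 912.61 ≈ 913 mb.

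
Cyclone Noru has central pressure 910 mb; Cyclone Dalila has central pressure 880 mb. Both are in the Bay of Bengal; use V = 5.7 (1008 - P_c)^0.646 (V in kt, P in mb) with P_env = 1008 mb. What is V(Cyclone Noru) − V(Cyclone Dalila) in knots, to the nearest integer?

-21 kt

Cyclone Noru: ΔP = 98; V ≈ 5.7 × 98^0.646 ≈ 110.21 kt.
Cyclone Dalila: ΔP = 128; V ≈ 5.7 × 128^0.646 ≈ 130.96 kt.
Difference ≈ 110.21 − 130.96 = -20.75 → -21 kt.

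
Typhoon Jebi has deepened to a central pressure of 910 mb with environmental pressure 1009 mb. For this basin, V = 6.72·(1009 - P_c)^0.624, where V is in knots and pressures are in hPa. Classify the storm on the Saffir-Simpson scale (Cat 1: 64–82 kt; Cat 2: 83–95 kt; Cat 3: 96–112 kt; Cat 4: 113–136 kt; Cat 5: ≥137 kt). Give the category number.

4

ΔP = 1009 − 910 = 99 mb.
V ≈ 6.72 × 99^0.624 = 6.72 × 17.59 ≈ 118 kt.
118 kt falls in the Category 4 band.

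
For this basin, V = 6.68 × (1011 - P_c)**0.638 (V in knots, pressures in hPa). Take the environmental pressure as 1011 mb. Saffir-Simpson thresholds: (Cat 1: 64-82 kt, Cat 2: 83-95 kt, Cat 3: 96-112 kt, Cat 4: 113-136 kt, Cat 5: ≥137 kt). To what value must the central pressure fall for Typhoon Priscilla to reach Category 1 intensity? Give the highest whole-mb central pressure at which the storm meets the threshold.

Category 1 begins at V = 64 kt.
Required ΔP = (64/6.68)^(1/0.638) = 9.581^1.567 ≈ 34.53 mb.
P_c ≤ 1011 − 34.53 = 976.47, so the highest integer P_c is 976 mb.

976 mb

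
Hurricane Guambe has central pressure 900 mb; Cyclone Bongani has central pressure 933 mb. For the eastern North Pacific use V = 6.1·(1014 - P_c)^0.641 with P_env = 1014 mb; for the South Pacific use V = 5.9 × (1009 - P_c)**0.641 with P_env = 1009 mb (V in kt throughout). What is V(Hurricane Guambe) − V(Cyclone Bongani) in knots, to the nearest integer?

32 kt

Hurricane Guambe: ΔP = 114; V ≈ 6.1 × 114^0.641 ≈ 127.00 kt.
Cyclone Bongani: ΔP = 76; V ≈ 5.9 × 76^0.641 ≈ 94.72 kt.
Difference ≈ 127.00 − 94.72 = 32.28 → 32 kt.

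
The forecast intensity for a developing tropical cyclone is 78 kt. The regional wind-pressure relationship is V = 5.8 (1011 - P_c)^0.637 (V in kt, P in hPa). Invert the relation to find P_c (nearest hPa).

952 hPa

ΔP = (V / 5.8)^(1/0.637) = (78/5.8)^1.570.
78/5.8 = 13.448; 13.448^1.570 ≈ 59.14 hPa.
P_c = 1011 − 59.14 = 951.86 ≈ 952 hPa.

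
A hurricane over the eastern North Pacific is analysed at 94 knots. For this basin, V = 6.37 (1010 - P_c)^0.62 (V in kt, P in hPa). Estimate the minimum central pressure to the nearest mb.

ΔP = (V / 6.37)^(1/0.62) = (94/6.37)^1.613.
94/6.37 = 14.757; 14.757^1.613 ≈ 76.82 mb.
P_c = 1010 − 76.82 = 933.18 ≈ 933 mb.

933 mb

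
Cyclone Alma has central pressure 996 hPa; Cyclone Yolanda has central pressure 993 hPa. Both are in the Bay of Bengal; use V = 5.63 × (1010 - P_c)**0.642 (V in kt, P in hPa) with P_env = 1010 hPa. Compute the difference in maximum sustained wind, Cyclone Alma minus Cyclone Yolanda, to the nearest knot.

Cyclone Alma: ΔP = 14; V ≈ 5.63 × 14^0.642 ≈ 30.64 kt.
Cyclone Yolanda: ΔP = 17; V ≈ 5.63 × 17^0.642 ≈ 34.71 kt.
Difference ≈ 30.64 − 34.71 = -4.07 → -4 kt.

-4 kt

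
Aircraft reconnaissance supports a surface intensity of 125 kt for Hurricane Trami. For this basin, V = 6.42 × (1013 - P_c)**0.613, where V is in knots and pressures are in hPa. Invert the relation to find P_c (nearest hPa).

886 hPa

ΔP = (V / 6.42)^(1/0.613) = (125/6.42)^1.631.
125/6.42 = 19.470; 19.470^1.631 ≈ 126.88 hPa.
P_c = 1013 − 126.88 = 886.12 ≈ 886 hPa.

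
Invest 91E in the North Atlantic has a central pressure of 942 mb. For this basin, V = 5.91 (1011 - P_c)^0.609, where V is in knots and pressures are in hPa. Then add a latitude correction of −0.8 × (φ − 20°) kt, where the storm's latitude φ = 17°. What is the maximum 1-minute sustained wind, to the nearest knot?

80 kt

ΔP = 1011 − 942 = 69 mb.
69^0.609 ≈ 13.178.
V ≈ 5.91 × 13.178 ≈ 77.9 kt.
Latitude correction: −0.8 × (17 − 20) = 2.4 kt.
Corrected V ≈ 80.3 kt → 80 kt.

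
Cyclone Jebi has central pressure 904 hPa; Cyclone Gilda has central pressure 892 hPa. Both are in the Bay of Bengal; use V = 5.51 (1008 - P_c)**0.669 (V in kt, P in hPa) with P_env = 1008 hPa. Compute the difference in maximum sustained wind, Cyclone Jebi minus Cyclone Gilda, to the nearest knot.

Cyclone Jebi: ΔP = 104; V ≈ 5.51 × 104^0.669 ≈ 123.18 kt.
Cyclone Gilda: ΔP = 116; V ≈ 5.51 × 116^0.669 ≈ 132.52 kt.
Difference ≈ 123.18 − 132.52 = -9.34 → -9 kt.

-9 kt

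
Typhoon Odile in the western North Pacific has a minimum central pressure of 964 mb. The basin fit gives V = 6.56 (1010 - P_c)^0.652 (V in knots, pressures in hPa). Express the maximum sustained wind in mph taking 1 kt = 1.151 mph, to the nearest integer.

ΔP = 1010 − 964 = 46 mb.
V ≈ 6.56 × 46^0.652 = 6.56 × 12.137 ≈ 79.620 kt.
79.620 × 1.151 ≈ 91.64 mph → 92 mph.

92 mph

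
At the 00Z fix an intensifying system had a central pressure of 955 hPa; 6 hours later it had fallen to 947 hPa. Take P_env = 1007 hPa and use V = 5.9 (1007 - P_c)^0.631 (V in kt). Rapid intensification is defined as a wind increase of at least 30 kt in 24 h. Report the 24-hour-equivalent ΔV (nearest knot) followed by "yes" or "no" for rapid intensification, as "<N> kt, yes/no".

V₁: ΔP = 52, V ≈ 5.9 × 52^0.631 ≈ 71.39 kt.
V₂: ΔP = 60, V ≈ 5.9 × 60^0.631 ≈ 78.14 kt.
ΔV over 6 h = 6.75 kt → 24 h equivalent = 6.75 × 24/6 ≈ 27.00 kt.
27 kt < 30 kt ⇒ not rapid intensification.

27 kt, no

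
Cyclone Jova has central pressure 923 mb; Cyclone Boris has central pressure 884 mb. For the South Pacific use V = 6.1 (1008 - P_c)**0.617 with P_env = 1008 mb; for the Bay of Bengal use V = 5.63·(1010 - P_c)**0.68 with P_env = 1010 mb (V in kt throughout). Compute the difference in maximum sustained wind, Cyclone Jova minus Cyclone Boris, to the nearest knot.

Cyclone Jova: ΔP = 85; V ≈ 6.1 × 85^0.617 ≈ 94.58 kt.
Cyclone Boris: ΔP = 126; V ≈ 5.63 × 126^0.68 ≈ 150.92 kt.
Difference ≈ 94.58 − 150.92 = -56.34 → -56 kt.

-56 kt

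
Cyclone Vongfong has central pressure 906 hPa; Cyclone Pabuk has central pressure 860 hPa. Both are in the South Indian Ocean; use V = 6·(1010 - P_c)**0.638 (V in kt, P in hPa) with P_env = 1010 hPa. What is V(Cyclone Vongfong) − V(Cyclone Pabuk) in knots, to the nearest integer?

Cyclone Vongfong: ΔP = 104; V ≈ 6 × 104^0.638 ≈ 116.15 kt.
Cyclone Pabuk: ΔP = 150; V ≈ 6 × 150^0.638 ≈ 146.72 kt.
Difference ≈ 116.15 − 146.72 = -30.57 → -31 kt.

-31 kt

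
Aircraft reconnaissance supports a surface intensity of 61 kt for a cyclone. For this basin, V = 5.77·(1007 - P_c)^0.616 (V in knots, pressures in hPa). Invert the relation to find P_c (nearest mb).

ΔP = (V / 5.77)^(1/0.616) = (61/5.77)^1.623.
61/5.77 = 10.572; 10.572^1.623 ≈ 45.98 mb.
P_c = 1007 − 45.98 = 961.02 ≈ 961 mb.

961 mb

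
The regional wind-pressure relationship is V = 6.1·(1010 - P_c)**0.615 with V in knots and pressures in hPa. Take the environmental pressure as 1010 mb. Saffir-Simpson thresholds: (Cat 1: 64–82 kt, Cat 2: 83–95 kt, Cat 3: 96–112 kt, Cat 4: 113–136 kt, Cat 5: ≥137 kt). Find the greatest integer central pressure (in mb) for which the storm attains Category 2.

Category 2 begins at V = 83 kt.
Required ΔP = (83/6.1)^(1/0.615) = 13.607^1.626 ≈ 69.74 mb.
P_c ≤ 1010 − 69.74 = 940.26, so the highest integer P_c is 940 mb.

940 mb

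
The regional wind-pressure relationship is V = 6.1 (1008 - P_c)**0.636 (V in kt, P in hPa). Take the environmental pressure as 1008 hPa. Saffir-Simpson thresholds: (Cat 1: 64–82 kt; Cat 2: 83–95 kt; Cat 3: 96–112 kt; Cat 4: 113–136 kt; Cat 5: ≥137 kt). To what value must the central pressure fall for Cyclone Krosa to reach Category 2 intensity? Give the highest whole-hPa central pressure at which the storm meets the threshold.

Category 2 begins at V = 83 kt.
Required ΔP = (83/6.1)^(1/0.636) = 13.607^1.572 ≈ 60.62 hPa.
P_c ≤ 1008 − 60.62 = 947.38, so the highest integer P_c is 947 hPa.

947 hPa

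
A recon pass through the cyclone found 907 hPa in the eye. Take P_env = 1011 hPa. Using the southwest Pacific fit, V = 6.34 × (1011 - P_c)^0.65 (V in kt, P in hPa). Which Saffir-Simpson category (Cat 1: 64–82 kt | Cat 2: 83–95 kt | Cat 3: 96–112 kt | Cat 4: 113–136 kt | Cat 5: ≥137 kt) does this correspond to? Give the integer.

ΔP = 1011 − 907 = 104 hPa.
V ≈ 6.34 × 104^0.65 = 6.34 × 20.47 ≈ 130 kt.
130 kt falls in the Category 4 band.

4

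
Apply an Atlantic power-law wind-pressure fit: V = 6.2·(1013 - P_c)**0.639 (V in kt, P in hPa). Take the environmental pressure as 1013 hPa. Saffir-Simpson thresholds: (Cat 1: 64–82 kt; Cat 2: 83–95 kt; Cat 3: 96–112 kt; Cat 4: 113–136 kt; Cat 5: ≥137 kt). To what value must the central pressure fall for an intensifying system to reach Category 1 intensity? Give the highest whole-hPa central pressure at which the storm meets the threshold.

Category 1 begins at V = 64 kt.
Required ΔP = (64/6.2)^(1/0.639) = 10.323^1.565 ≈ 38.59 hPa.
P_c ≤ 1013 − 38.59 = 974.41, so the highest integer P_c is 974 hPa.

974 hPa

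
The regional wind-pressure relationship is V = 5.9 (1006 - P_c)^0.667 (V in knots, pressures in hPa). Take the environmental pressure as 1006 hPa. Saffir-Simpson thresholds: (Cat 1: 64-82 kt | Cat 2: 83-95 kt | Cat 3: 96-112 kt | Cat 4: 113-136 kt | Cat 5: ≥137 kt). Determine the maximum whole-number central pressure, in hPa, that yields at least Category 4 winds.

Category 4 begins at V = 113 kt.
Required ΔP = (113/5.9)^(1/0.667) = 19.153^1.499 ≈ 83.63 hPa.
P_c ≤ 1006 − 83.63 = 922.37, so the highest integer P_c is 922 hPa.

922 hPa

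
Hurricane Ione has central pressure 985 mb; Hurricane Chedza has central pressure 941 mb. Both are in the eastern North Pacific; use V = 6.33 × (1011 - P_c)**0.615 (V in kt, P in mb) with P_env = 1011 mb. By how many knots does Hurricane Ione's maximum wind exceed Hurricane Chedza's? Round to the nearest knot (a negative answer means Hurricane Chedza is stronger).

-39 kt

Hurricane Ione: ΔP = 26; V ≈ 6.33 × 26^0.615 ≈ 46.95 kt.
Hurricane Chedza: ΔP = 70; V ≈ 6.33 × 70^0.615 ≈ 86.33 kt.
Difference ≈ 46.95 − 86.33 = -39.38 → -39 kt.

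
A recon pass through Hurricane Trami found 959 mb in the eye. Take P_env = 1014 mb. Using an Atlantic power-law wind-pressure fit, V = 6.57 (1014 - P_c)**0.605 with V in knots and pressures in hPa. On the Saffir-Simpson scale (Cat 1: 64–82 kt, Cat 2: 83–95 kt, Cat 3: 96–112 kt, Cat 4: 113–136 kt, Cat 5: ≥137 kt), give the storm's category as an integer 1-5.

1

ΔP = 1014 − 959 = 55 mb.
V ≈ 6.57 × 55^0.605 = 6.57 × 11.30 ≈ 74 kt.
74 kt falls in the Category 1 band.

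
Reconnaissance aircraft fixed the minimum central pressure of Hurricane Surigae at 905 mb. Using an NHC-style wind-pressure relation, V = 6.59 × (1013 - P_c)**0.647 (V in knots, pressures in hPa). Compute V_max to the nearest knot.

136 kt

ΔP = 1013 − 905 = 108 mb.
108^0.647 ≈ 20.684.
V ≈ 6.59 × 20.684 ≈ 136.3 kt.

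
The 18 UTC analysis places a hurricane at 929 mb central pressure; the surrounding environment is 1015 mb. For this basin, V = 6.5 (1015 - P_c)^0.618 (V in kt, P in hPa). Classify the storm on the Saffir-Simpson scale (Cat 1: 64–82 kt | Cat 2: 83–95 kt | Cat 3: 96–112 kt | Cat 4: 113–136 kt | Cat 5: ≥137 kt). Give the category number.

ΔP = 1015 − 929 = 86 mb.
V ≈ 6.5 × 86^0.618 = 6.5 × 15.69 ≈ 102 kt.
102 kt falls in the Category 3 band.

3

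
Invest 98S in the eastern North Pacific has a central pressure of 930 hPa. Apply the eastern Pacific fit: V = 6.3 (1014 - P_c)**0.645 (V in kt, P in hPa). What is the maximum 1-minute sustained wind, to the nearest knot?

110 kt

ΔP = 1014 − 930 = 84 hPa.
84^0.645 ≈ 17.424.
V ≈ 6.3 × 17.424 ≈ 109.8 kt.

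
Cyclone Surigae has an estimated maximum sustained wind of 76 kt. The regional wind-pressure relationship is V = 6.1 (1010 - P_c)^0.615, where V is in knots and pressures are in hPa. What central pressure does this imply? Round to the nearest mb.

ΔP = (V / 6.1)^(1/0.615) = (76/6.1)^1.626.
76/6.1 = 12.459; 12.459^1.626 ≈ 60.43 mb.
P_c = 1010 − 60.43 = 949.57 ≈ 950 mb.

950 mb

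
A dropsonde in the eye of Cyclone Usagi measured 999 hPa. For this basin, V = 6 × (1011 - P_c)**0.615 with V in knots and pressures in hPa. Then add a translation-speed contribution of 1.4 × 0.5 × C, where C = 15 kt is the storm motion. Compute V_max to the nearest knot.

ΔP = 1011 − 999 = 12 hPa.
12^0.615 ≈ 4.610.
V ≈ 6 × 4.610 ≈ 27.7 kt.
Translation term: 1.4 × 0.5 × 15 = 10.5 kt.
Corrected V ≈ 38.2 kt → 38 kt.

38 kt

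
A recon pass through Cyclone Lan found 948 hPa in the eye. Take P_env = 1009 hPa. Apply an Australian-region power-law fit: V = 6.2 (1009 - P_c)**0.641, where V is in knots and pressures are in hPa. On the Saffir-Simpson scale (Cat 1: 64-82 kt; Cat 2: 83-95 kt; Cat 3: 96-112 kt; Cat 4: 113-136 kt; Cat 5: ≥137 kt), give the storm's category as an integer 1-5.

2

ΔP = 1009 − 948 = 61 hPa.
V ≈ 6.2 × 61^0.641 = 6.2 × 13.94 ≈ 86 kt.
86 kt falls in the Category 2 band.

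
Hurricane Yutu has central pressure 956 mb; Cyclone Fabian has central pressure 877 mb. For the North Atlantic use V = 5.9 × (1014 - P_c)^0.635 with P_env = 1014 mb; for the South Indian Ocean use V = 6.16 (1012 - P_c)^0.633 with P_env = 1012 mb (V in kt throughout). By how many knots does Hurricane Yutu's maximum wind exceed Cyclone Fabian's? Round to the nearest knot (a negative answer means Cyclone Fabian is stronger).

-60 kt

Hurricane Yutu: ΔP = 58; V ≈ 5.9 × 58^0.635 ≈ 77.74 kt.
Cyclone Fabian: ΔP = 135; V ≈ 6.16 × 135^0.633 ≈ 137.43 kt.
Difference ≈ 77.74 − 137.43 = -59.69 → -60 kt.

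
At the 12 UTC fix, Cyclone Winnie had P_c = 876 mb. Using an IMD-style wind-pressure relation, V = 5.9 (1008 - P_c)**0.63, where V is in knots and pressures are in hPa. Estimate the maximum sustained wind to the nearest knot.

ΔP = 1008 − 876 = 132 mb.
132^0.63 ≈ 21.675.
V ≈ 5.9 × 21.675 ≈ 127.9 kt.

128 kt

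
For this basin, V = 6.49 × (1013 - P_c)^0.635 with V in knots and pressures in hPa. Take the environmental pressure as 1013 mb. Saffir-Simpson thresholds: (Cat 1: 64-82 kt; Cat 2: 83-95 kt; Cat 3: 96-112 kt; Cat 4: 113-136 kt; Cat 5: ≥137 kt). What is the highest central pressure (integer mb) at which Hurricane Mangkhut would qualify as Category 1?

976 mb

Category 1 begins at V = 64 kt.
Required ΔP = (64/6.49)^(1/0.635) = 9.861^1.575 ≈ 36.75 mb.
P_c ≤ 1013 − 36.75 = 976.25, so the highest integer P_c is 976 mb.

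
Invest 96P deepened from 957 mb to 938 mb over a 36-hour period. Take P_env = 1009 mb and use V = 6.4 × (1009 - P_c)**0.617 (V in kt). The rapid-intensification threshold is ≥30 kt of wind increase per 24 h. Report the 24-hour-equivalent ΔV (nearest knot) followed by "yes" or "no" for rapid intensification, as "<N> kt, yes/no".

10 kt, no

V₁: ΔP = 52, V ≈ 6.4 × 52^0.617 ≈ 73.27 kt.
V₂: ΔP = 71, V ≈ 6.4 × 71^0.617 ≈ 88.80 kt.
ΔV over 36 h = 15.53 kt → 24 h equivalent = 15.53 × 24/36 ≈ 10.35 kt.
10 kt < 30 kt ⇒ not rapid intensification.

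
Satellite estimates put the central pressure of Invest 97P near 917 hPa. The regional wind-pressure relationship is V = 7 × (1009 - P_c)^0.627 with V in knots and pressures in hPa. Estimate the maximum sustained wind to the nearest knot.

ΔP = 1009 − 917 = 92 hPa.
92^0.627 ≈ 17.033.
V ≈ 7 × 17.033 ≈ 119.2 kt.

119 kt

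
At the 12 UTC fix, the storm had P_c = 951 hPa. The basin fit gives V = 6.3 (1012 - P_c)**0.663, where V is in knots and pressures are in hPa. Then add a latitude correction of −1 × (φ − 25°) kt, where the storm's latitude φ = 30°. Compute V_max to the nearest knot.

91 kt

ΔP = 1012 − 951 = 61 hPa.
61^0.663 ≈ 15.264.
V ≈ 6.3 × 15.264 ≈ 96.2 kt.
Latitude correction: −1 × (30 − 25) = -5 kt.
Corrected V ≈ 91.2 kt → 91 kt.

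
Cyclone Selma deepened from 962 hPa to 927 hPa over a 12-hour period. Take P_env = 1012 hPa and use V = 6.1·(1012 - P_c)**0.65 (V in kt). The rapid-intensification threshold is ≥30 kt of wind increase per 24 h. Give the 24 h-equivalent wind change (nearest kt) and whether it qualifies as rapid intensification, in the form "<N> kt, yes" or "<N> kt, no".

V₁: ΔP = 50, V ≈ 6.1 × 50^0.65 ≈ 77.56 kt.
V₂: ΔP = 85, V ≈ 6.1 × 85^0.65 ≈ 109.51 kt.
ΔV over 12 h = 31.95 kt → 24 h equivalent = 31.95 × 24/12 ≈ 63.90 kt.
64 kt ≥ 30 kt ⇒ rapid intensification.

64 kt, yes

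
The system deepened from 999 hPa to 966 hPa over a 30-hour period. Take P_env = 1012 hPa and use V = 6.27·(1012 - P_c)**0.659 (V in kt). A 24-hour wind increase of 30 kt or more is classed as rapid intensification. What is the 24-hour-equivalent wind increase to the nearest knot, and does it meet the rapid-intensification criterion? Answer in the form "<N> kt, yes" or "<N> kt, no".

V₁: ΔP = 13, V ≈ 6.27 × 13^0.659 ≈ 33.99 kt.
V₂: ΔP = 46, V ≈ 6.27 × 46^0.659 ≈ 78.17 kt.
ΔV over 30 h = 44.18 kt → 24 h equivalent = 44.18 × 24/30 ≈ 35.34 kt.
35 kt ≥ 30 kt ⇒ rapid intensification.

35 kt, yes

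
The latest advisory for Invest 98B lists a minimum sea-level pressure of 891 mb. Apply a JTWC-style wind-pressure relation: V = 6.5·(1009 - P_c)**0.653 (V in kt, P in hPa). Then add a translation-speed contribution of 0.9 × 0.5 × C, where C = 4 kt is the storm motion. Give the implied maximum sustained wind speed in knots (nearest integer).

148 kt

ΔP = 1009 − 891 = 118 mb.
118^0.653 ≈ 22.539.
V ≈ 6.5 × 22.539 ≈ 146.5 kt.
Translation term: 0.9 × 0.5 × 4 = 1.8 kt.
Corrected V ≈ 148.3 kt → 148 kt.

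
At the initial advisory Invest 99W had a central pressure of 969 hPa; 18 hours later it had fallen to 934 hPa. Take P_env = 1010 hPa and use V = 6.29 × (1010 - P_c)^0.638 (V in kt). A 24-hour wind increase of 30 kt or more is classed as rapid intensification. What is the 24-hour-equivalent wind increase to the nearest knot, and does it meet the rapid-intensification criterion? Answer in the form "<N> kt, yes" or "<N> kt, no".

V₁: ΔP = 41, V ≈ 6.29 × 41^0.638 ≈ 67.24 kt.
V₂: ΔP = 76, V ≈ 6.29 × 76^0.638 ≈ 99.68 kt.
ΔV over 18 h = 32.44 kt → 24 h equivalent = 32.44 × 24/18 ≈ 43.25 kt.
43 kt ≥ 30 kt ⇒ rapid intensification.

43 kt, yes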